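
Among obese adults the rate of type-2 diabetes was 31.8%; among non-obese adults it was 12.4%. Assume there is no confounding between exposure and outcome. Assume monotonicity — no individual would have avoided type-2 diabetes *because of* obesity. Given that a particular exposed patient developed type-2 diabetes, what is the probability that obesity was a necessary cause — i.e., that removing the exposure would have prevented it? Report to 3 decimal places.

p₁ = 0.318, p₀ = 0.124.
Under exogeneity and monotonicity, PN = (p₁ − p₀) / p₁.
PN = (0.318 − 0.124) / 0.318 = 0.194 / 0.318 ≈ 0.6101

PN ≈ 0.610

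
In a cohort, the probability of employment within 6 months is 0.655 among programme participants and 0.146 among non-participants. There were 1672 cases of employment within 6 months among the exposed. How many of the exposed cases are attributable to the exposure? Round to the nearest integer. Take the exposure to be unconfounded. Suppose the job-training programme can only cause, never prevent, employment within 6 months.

Let p₁ = 0.655, p₀ = 0.146.
PN = (p₁ − p₀)/p₁ = (0.655 − 0.146) / 0.655 ≈ 0.77710.
Attributable cases ≈ PN × (exposed cases) = 0.77710 × 1672 ≈ 1299.31.

about 1299 cases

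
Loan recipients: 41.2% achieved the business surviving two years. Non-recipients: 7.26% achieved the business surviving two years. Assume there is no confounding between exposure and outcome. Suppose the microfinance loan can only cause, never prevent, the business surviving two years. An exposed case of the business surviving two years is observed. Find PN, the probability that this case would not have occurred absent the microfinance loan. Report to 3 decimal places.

PN ≈ 0.824

p₁ = 0.412, p₀ = 0.0726.
Under exogeneity and monotonicity, PN = (p₁ − p₀) / p₁.
PN = (0.412 − 0.0726) / 0.412 = 0.3394 / 0.412 ≈ 0.8238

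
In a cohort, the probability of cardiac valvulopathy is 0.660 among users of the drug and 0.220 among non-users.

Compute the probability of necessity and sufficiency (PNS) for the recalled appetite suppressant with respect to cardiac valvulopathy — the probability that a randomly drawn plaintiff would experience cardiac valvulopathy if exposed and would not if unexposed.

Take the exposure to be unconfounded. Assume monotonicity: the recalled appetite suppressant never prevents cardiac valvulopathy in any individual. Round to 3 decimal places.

PNS ≈ 0.440

Let p₁ = 0.66, p₀ = 0.22.
Under exogeneity and monotonicity, PNS = p₁ − p₀.
PNS = 0.66 − 0.22 = 0.44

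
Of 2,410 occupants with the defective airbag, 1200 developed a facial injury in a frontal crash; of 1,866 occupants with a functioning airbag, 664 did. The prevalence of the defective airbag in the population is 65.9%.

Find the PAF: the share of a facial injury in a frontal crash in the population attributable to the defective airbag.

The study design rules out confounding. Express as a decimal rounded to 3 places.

PAF ≈ 0.208

p₁ = P(outcome | exposed) = 1200/2410 = 0.49793
p₀ = P(outcome | unexposed) = 664/1866 = 0.35584
Overall risk P(Y=1) = π·p₁ + (1−π)·p₀ = 0.659×0.49793 + 0.341×0.35584 = 0.44947.
Under exogeneity, PAF = [P(Y=1) − p₀] / P(Y=1).
PAF = (0.44947 − 0.35584) / 0.44947 ≈ 0.2083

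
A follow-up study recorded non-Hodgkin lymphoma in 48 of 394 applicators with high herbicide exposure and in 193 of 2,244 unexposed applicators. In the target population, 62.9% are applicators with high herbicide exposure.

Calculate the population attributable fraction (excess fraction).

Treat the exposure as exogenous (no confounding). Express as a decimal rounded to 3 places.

PAF ≈ 0.208

p₁ = P(outcome | exposed) = 48/394 = 0.12183
p₀ = P(outcome | unexposed) = 193/2244 = 0.086007
Overall risk P(Y=1) = π·p₁ + (1−π)·p₀ = 0.629×0.12183 + 0.371×0.086007 = 0.10854.
Under exogeneity, PAF = [P(Y=1) − p₀] / P(Y=1).
PAF = (0.10854 − 0.086007) / 0.10854 ≈ 0.2076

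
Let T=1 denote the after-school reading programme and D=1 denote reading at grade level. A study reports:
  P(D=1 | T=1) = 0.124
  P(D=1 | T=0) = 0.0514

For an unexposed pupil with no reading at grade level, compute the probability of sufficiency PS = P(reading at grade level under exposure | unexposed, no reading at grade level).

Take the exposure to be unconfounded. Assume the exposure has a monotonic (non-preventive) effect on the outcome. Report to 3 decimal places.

PS ≈ 0.077

Let p₁ = 0.124, p₀ = 0.0514.
Under exogeneity and monotonicity, PS = (p₁ − p₀) / (1 − p₀).
PS = (0.124 − 0.0514) / (1 − 0.0514) = 0.0726 / 0.9486 ≈ 0.0765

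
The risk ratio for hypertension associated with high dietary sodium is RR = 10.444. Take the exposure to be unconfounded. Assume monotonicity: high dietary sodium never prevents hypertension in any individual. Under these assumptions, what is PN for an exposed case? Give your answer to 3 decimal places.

PN ≈ 0.904

Under exogeneity and monotonicity, PN = (RR − 1) / RR = 1 − 1/RR.
PN = (10.444 − 1) / 10.444 = 9.444 / 10.444 ≈ 0.9043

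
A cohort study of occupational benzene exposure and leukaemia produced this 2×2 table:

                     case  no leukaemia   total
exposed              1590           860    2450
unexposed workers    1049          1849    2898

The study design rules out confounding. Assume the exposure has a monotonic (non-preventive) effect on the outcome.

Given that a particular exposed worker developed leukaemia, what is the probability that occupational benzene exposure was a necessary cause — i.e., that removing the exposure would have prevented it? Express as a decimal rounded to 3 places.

PN ≈ 0.442

p₁ = P(outcome | exposed) = 1590/2450 = 0.64898
p₀ = P(outcome | unexposed) = 1049/2898 = 0.36197
Under exogeneity and monotonicity, PN = (p₁ − p₀) / p₁.
PN = (0.64898 − 0.36197) / 0.64898 = 0.28701 / 0.64898 ≈ 0.4422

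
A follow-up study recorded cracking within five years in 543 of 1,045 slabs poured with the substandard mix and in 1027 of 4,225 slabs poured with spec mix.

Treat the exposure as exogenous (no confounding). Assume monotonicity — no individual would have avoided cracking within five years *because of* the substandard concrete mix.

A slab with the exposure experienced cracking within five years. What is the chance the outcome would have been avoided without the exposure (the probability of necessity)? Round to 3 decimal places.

p₁ = P(outcome | exposed) = 543/1045 = 0.51962
p₀ = P(outcome | unexposed) = 1027/4225 = 0.24308
Under exogeneity and monotonicity, PN = (p₁ − p₀) / p₁.
PN = (0.51962 − 0.24308) / 0.51962 = 0.27654 / 0.51962 ≈ 0.5322

PN ≈ 0.532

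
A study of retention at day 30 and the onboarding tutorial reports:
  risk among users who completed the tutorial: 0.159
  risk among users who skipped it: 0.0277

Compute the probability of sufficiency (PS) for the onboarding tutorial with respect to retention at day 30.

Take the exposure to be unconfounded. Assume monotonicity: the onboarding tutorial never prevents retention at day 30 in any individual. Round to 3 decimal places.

Let p₁ = 0.159, p₀ = 0.0277.
Under exogeneity and monotonicity, PS = (p₁ − p₀) / (1 − p₀).
PS = (0.159 − 0.0277) / (1 − 0.0277) = 0.1313 / 0.9723 ≈ 0.1350

PS ≈ 0.135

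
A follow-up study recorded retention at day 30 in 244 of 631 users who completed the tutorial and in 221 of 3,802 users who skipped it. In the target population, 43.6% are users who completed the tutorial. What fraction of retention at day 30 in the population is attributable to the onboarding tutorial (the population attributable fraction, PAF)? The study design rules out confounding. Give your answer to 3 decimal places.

p₁ = P(outcome | exposed) = 244/631 = 0.38669
p₀ = P(outcome | unexposed) = 221/3802 = 0.058127
Overall risk P(Y=1) = π·p₁ + (1−π)·p₀ = 0.436×0.38669 + 0.564×0.058127 = 0.20138.
Under exogeneity, PAF = [P(Y=1) − p₀] / P(Y=1).
PAF = (0.20138 − 0.058127) / 0.20138 ≈ 0.7114

PAF ≈ 0.711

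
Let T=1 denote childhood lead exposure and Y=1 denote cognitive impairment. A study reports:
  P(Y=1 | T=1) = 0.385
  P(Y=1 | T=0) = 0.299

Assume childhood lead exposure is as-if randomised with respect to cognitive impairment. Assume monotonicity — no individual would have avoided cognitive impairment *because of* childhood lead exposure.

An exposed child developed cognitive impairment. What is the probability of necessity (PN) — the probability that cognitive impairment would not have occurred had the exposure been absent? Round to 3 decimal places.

PN ≈ 0.223

Let p₁ = 0.385, p₀ = 0.299.
Under exogeneity and monotonicity, PN = (p₁ − p₀) / p₁.
PN = (0.385 − 0.299) / 0.385 = 0.086 / 0.385 ≈ 0.2234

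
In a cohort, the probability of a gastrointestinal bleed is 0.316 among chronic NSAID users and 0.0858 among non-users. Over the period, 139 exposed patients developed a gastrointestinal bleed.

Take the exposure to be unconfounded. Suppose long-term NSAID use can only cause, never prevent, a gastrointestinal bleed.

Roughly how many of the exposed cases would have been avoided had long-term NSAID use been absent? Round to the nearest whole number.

about 101 cases

Let p₁ = 0.316, p₀ = 0.0858.
PN = (p₁ − p₀)/p₁ = (0.316 − 0.0858) / 0.316 ≈ 0.72848.
Attributable cases ≈ PN × (exposed cases) = 0.72848 × 139 ≈ 101.26.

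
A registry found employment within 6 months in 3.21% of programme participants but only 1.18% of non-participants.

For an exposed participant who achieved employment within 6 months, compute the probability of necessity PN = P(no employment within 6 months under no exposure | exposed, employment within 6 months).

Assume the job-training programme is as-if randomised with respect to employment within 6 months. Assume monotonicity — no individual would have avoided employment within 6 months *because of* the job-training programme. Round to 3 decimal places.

p₁ = 0.0321, p₀ = 0.0118.
Under exogeneity and monotonicity, PN = (p₁ − p₀) / p₁.
PN = (0.0321 − 0.0118) / 0.0321 = 0.0203 / 0.0321 ≈ 0.6324

PN ≈ 0.632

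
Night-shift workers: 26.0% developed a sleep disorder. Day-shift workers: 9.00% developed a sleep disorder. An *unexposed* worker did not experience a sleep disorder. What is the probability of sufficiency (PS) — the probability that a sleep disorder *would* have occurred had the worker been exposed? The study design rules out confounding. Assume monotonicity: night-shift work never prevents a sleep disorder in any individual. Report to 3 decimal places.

PS ≈ 0.187

p₁ = 0.26, p₀ = 0.09.
Under exogeneity and monotonicity, PS = (p₁ − p₀) / (1 − p₀).
PS = (0.26 − 0.09) / (1 − 0.09) = 0.17 / 0.91 ≈ 0.1868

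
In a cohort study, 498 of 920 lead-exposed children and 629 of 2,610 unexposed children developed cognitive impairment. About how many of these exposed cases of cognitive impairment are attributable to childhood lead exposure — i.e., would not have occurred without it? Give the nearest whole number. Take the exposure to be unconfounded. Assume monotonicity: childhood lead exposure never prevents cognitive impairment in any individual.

about 276 cases

p₁ = P(outcome | exposed) = 498/920 = 0.5413
p₀ = P(outcome | unexposed) = 629/2610 = 0.241
PN = (p₁ − p₀)/p₁ = (0.5413 − 0.241) / 0.5413 ≈ 0.55479.
Attributable cases ≈ PN × (exposed cases) = 0.55479 × 498 ≈ 276.28.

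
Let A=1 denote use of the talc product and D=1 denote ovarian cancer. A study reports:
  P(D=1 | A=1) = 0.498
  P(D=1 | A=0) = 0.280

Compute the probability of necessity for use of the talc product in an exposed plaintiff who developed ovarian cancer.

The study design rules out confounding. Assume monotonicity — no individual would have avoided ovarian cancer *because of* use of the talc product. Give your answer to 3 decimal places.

PN ≈ 0.438

Let p₁ = 0.498, p₀ = 0.28.
Under exogeneity and monotonicity, PN = (p₁ − p₀) / p₁.
PN = (0.498 − 0.28) / 0.498 = 0.218 / 0.498 ≈ 0.4378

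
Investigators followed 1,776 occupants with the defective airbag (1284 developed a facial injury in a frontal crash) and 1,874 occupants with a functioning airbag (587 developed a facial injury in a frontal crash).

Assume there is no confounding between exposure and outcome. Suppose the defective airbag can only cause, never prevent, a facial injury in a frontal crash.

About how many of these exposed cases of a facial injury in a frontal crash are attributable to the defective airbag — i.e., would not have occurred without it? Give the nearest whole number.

p₁ = P(outcome | exposed) = 1284/1776 = 0.72297
p₀ = P(outcome | unexposed) = 587/1874 = 0.31323
PN = (p₁ − p₀)/p₁ = (0.72297 − 0.31323) / 0.72297 ≈ 0.56674.
Attributable cases ≈ PN × (exposed cases) = 0.56674 × 1284 ≈ 727.70.

about 728 cases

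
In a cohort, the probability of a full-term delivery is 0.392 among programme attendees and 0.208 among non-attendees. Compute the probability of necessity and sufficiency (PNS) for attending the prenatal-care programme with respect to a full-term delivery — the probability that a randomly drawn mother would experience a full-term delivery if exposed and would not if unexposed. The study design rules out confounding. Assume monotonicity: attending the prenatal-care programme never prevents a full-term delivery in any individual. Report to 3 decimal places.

PNS ≈ 0.184

Let p₁ = 0.392, p₀ = 0.208.
Under exogeneity and monotonicity, PNS = p₁ − p₀.
PNS = 0.392 − 0.208 = 0.184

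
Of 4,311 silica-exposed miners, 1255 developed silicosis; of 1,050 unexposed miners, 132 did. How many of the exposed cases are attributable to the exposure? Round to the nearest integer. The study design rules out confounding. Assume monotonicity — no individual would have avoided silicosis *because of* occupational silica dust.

about 713 cases

p₁ = P(outcome | exposed) = 1255/4311 = 0.29112
p₀ = P(outcome | unexposed) = 132/1050 = 0.12571
PN = (p₁ − p₀)/p₁ = (0.29112 − 0.12571) / 0.29112 ≈ 0.56816.
Attributable cases ≈ PN × (exposed cases) = 0.56816 × 1255 ≈ 713.05.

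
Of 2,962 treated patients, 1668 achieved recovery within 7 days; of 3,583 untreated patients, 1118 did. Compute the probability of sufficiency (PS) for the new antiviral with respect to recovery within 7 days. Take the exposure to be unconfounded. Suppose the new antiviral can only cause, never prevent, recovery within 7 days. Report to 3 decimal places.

PS ≈ 0.365

p₁ = P(outcome | exposed) = 1668/2962 = 0.56313
p₀ = P(outcome | unexposed) = 1118/3583 = 0.31203
Under exogeneity and monotonicity, PS = (p₁ − p₀) / (1 − p₀).
PS = (0.56313 − 0.31203) / (1 − 0.31203) = 0.2511 / 0.68797 ≈ 0.3650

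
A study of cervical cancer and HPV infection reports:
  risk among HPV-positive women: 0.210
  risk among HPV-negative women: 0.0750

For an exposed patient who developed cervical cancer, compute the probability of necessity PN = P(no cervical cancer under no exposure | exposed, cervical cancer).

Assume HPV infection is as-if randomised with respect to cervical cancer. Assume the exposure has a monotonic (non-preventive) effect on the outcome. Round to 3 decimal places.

PN ≈ 0.643

Let p₁ = 0.21, p₀ = 0.075.
Under exogeneity and monotonicity, PN = (p₁ − p₀) / p₁.
PN = (0.21 − 0.075) / 0.21 = 0.135 / 0.21 ≈ 0.6429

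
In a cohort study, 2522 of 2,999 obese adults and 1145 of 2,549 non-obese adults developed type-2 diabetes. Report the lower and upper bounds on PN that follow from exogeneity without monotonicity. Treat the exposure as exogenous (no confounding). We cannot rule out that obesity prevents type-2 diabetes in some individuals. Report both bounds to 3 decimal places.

0.466 ≤ PN ≤ 0.655

p₁ = P(outcome | exposed) = 2522/2999 = 0.84095
p₀ = P(outcome | unexposed) = 1145/2549 = 0.4492
Under exogeneity alone the bounds on PN are max{0,(p₁−p₀)/p₁} ≤ PN ≤ min{1,(1−p₀)/p₁}.
  lower = (p₁ − p₀)/p₁ = 0.39175 / 0.84095 ≈ 0.4658
  upper = min{1, (1 − p₀)/p₁} = 0.5508 / 0.84095 ≈ 0.6550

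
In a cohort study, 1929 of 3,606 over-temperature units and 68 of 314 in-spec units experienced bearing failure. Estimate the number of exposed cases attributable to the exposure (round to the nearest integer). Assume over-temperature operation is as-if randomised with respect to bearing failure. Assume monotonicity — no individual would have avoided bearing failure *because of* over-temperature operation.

p₁ = P(outcome | exposed) = 1929/3606 = 0.53494
p₀ = P(outcome | unexposed) = 68/314 = 0.21656
PN = (p₁ − p₀)/p₁ = (0.53494 − 0.21656) / 0.53494 ≈ 0.59517.
Attributable cases ≈ PN × (exposed cases) = 0.59517 × 1929 ≈ 1148.08.

about 1148 cases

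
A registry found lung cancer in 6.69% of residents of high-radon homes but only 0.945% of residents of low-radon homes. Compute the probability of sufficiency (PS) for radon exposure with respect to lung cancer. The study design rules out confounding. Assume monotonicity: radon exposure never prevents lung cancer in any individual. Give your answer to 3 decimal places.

p₁ = 0.0669, p₀ = 0.00945.
Under exogeneity and monotonicity, PS = (p₁ − p₀) / (1 − p₀).
PS = (0.0669 − 0.00945) / (1 − 0.00945) = 0.05745 / 0.99055 ≈ 0.0580

PS ≈ 0.058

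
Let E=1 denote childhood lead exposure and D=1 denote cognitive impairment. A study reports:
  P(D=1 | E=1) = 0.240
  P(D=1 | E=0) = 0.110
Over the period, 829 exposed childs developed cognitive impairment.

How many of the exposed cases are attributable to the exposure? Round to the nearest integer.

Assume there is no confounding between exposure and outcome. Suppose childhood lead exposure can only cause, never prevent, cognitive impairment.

about 449 cases

Let p₁ = 0.24, p₀ = 0.11.
PN = (p₁ − p₀)/p₁ = (0.24 − 0.11) / 0.24 ≈ 0.54167.
Attributable cases ≈ PN × (exposed cases) = 0.54167 × 829 ≈ 449.04.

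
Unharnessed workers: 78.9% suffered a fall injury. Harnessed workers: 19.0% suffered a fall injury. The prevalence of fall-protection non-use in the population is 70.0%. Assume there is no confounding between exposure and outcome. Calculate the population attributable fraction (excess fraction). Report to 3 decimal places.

p₁ = 0.789, p₀ = 0.19.
Overall risk P(Y=1) = π·p₁ + (1−π)·p₀ = 0.7×0.789 + 0.3×0.19 = 0.6093.
Under exogeneity, PAF = [P(Y=1) − p₀] / P(Y=1).
PAF = (0.6093 − 0.19) / 0.6093 ≈ 0.6882

PAF ≈ 0.688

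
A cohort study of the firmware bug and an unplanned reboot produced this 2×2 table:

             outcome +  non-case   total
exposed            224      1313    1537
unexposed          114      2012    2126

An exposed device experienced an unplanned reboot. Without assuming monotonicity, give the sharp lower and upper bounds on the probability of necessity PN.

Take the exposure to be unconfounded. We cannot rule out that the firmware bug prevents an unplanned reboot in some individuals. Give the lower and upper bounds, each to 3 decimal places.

0.632 ≤ PN ≤ 1.000

p₁ = P(outcome | exposed) = 224/1537 = 0.14574
p₀ = P(outcome | unexposed) = 114/2126 = 0.053622
Under exogeneity alone the bounds on PN are max{0,(p₁−p₀)/p₁} ≤ PN ≤ min{1,(1−p₀)/p₁}.
  lower = (p₁ − p₀)/p₁ = 0.092117 / 0.14574 ≈ 0.6321
  upper = min{1, (1 − p₀)/p₁} = 0.94638 / 0.14574 ≈ 6.4937 → capped at 1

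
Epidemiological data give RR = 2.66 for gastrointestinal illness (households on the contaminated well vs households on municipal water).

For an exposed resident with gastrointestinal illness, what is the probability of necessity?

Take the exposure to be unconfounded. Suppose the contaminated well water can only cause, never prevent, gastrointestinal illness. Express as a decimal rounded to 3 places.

PN ≈ 0.624

Under exogeneity and monotonicity, PN = (RR − 1) / RR = 1 − 1/RR.
PN = (2.66 − 1) / 2.66 = 1.66 / 2.66 ≈ 0.6241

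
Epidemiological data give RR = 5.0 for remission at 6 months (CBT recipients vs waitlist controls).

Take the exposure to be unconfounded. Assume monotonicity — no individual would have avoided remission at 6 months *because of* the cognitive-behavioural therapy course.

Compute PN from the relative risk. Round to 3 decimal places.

PN ≈ 0.800

Under exogeneity and monotonicity, PN = (RR − 1) / RR = 1 − 1/RR.
PN = (5.0 − 1) / 5.0 = 4 / 5.0 ≈ 0.8000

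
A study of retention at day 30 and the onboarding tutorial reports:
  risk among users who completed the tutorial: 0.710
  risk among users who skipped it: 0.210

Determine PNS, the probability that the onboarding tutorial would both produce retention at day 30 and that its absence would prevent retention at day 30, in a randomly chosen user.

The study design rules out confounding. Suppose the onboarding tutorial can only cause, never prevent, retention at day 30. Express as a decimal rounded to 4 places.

PNS ≈ 0.5000

Let p₁ = 0.71, p₀ = 0.21.
Under exogeneity and monotonicity, PNS = p₁ − p₀.
PNS = 0.71 − 0.21 = 0.5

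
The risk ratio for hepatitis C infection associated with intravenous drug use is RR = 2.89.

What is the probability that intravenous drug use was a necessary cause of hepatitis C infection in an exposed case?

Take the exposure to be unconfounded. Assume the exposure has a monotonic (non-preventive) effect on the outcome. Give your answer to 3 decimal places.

Under exogeneity and monotonicity, PN = (RR − 1) / RR = 1 − 1/RR.
PN = (2.89 − 1) / 2.89 = 1.89 / 2.89 ≈ 0.6540

PN ≈ 0.654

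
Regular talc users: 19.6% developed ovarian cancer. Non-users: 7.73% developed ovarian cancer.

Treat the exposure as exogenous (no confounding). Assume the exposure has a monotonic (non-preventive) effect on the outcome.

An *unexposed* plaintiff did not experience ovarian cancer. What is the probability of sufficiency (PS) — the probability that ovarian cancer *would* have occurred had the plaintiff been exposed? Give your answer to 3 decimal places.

p₁ = 0.196, p₀ = 0.0773.
Under exogeneity and monotonicity, PS = (p₁ − p₀) / (1 − p₀).
PS = (0.196 − 0.0773) / (1 − 0.0773) = 0.1187 / 0.9227 ≈ 0.1286

PS ≈ 0.129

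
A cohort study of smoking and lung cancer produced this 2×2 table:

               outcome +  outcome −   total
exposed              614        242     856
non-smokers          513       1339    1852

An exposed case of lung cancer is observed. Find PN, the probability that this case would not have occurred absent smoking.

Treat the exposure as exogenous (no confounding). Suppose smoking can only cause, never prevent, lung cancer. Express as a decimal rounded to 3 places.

PN ≈ 0.614

p₁ = P(outcome | exposed) = 614/856 = 0.71729
p₀ = P(outcome | unexposed) = 513/1852 = 0.277
Under exogeneity and monotonicity, PN = (p₁ − p₀) / p₁.
PN = (0.71729 − 0.277) / 0.71729 = 0.44029 / 0.71729 ≈ 0.6138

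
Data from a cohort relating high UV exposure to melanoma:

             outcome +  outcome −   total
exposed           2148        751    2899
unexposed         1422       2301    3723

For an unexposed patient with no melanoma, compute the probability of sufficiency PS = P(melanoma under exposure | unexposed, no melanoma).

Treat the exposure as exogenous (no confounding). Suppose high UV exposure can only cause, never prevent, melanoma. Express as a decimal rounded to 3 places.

PS ≈ 0.581

p₁ = P(outcome | exposed) = 2148/2899 = 0.74095
p₀ = P(outcome | unexposed) = 1422/3723 = 0.38195
Under exogeneity and monotonicity, PS = (p₁ − p₀) / (1 − p₀).
PS = (0.74095 − 0.38195) / (1 − 0.38195) = 0.359 / 0.61805 ≈ 0.5809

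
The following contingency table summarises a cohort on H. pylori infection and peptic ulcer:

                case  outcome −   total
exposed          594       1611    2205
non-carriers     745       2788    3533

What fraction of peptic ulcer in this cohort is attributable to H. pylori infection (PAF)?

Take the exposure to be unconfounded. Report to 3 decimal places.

p₁ = P(outcome | exposed) = 594/2205 = 0.26939
p₀ = P(outcome | unexposed) = 745/3533 = 0.21087
Exposure prevalence π = 2205/5738 = 0.38428; overall risk P(Y=1) = 0.23336.
Under exogeneity, PAF = [P(Y=1) − p₀]/P(Y=1).
PAF = (0.23336 − 0.21087) / 0.23336 ≈ 0.0964

PAF ≈ 0.096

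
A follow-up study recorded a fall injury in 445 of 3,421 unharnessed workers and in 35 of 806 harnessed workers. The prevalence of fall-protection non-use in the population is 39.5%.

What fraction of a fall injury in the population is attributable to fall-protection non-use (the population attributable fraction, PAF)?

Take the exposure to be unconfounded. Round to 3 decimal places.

PAF ≈ 0.441

p₁ = P(outcome | exposed) = 445/3421 = 0.13008
p₀ = P(outcome | unexposed) = 35/806 = 0.043424
Overall risk P(Y=1) = π·p₁ + (1−π)·p₀ = 0.395×0.13008 + 0.605×0.043424 = 0.077653.
Under exogeneity, PAF = [P(Y=1) − p₀] / P(Y=1).
PAF = (0.077653 − 0.043424) / 0.077653 ≈ 0.4408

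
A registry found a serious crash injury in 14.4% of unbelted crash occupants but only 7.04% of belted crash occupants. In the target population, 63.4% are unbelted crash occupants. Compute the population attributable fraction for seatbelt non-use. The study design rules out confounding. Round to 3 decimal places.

p₁ = 0.144, p₀ = 0.0704.
Overall risk P(Y=1) = π·p₁ + (1−π)·p₀ = 0.634×0.144 + 0.366×0.0704 = 0.11706.
Under exogeneity, PAF = [P(Y=1) − p₀] / P(Y=1).
PAF = (0.11706 − 0.0704) / 0.11706 ≈ 0.3986

PAF ≈ 0.399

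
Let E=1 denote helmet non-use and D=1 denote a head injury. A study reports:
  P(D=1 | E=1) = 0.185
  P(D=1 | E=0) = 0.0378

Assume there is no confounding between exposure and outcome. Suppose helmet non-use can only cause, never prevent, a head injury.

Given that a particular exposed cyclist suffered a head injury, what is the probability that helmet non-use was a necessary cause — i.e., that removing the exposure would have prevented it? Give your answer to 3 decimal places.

Let p₁ = 0.185, p₀ = 0.0378.
Under exogeneity and monotonicity, PN = (p₁ − p₀) / p₁.
PN = (0.185 − 0.0378) / 0.185 = 0.1472 / 0.185 ≈ 0.7957

PN ≈ 0.796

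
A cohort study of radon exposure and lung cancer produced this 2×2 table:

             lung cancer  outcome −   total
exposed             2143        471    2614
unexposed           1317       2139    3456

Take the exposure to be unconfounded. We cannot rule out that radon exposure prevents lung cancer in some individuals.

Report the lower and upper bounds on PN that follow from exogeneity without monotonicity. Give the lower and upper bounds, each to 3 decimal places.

p₁ = P(outcome | exposed) = 2143/2614 = 0.81982
p₀ = P(outcome | unexposed) = 1317/3456 = 0.38108
Under exogeneity alone the bounds on PN are max{0,(p₁−p₀)/p₁} ≤ PN ≤ min{1,(1−p₀)/p₁}.
  lower = (p₁ − p₀)/p₁ = 0.43874 / 0.81982 ≈ 0.5352
  upper = min{1, (1 − p₀)/p₁} = 0.61892 / 0.81982 ≈ 0.7550

0.535 ≤ PN ≤ 0.755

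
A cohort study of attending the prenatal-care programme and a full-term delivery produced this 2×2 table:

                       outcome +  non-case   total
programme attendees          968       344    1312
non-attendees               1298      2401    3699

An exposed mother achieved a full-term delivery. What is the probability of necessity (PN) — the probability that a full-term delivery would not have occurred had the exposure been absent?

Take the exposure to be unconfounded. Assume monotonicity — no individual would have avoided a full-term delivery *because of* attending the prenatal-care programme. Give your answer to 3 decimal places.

p₁ = P(outcome | exposed) = 968/1312 = 0.7378
p₀ = P(outcome | unexposed) = 1298/3699 = 0.35091
Under exogeneity and monotonicity, PN = (p₁ − p₀) / p₁.
PN = (0.7378 − 0.35091) / 0.7378 = 0.3869 / 0.7378 ≈ 0.5244

PN ≈ 0.524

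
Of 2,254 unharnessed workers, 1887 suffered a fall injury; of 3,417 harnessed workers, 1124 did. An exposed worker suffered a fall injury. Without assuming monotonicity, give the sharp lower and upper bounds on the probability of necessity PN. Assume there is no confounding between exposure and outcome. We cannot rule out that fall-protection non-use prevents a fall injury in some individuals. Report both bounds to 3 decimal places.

0.607 ≤ PN ≤ 0.802

p₁ = P(outcome | exposed) = 1887/2254 = 0.83718
p₀ = P(outcome | unexposed) = 1124/3417 = 0.32894
Under exogeneity alone the bounds on PN are max{0,(p₁−p₀)/p₁} ≤ PN ≤ min{1,(1−p₀)/p₁}.
  lower = (p₁ − p₀)/p₁ = 0.50823 / 0.83718 ≈ 0.6071
  upper = min{1, (1 − p₀)/p₁} = 0.67106 / 0.83718 ≈ 0.8016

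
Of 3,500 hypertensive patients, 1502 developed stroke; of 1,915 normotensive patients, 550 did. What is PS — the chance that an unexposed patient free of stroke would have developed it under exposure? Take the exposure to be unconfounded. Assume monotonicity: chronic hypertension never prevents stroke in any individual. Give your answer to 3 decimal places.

p₁ = P(outcome | exposed) = 1502/3500 = 0.42914
p₀ = P(outcome | unexposed) = 550/1915 = 0.28721
Under exogeneity and monotonicity, PS = (p₁ − p₀) / (1 − p₀).
PS = (0.42914 − 0.28721) / (1 − 0.28721) = 0.14194 / 0.71279 ≈ 0.1991

PS ≈ 0.199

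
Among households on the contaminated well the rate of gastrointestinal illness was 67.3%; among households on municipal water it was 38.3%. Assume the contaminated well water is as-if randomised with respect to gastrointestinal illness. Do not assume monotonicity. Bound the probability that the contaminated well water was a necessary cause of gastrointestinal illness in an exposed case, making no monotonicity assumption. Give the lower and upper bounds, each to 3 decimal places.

p₁ = 0.673, p₀ = 0.383.
Under exogeneity alone the bounds on PN are max{0,(p₁−p₀)/p₁} ≤ PN ≤ min{1,(1−p₀)/p₁}.
  lower = (p₁ − p₀)/p₁ = 0.29 / 0.673 ≈ 0.4309
  upper = min{1, (1 − p₀)/p₁} = 0.617 / 0.673 ≈ 0.9168

0.431 ≤ PN ≤ 0.917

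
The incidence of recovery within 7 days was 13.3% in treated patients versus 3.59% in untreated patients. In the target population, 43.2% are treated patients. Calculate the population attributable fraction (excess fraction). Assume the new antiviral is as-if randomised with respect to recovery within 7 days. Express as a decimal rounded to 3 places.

PAF ≈ 0.539

p₁ = 0.133, p₀ = 0.0359.
Overall risk P(Y=1) = π·p₁ + (1−π)·p₀ = 0.432×0.133 + 0.568×0.0359 = 0.077847.
Under exogeneity, PAF = [P(Y=1) − p₀] / P(Y=1).
PAF = (0.077847 − 0.0359) / 0.077847 ≈ 0.5388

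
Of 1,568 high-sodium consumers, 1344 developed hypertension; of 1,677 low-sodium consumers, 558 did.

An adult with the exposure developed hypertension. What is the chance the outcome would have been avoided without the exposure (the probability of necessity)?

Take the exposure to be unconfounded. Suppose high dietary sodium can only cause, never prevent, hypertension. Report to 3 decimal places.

PN ≈ 0.612

p₁ = P(outcome | exposed) = 1344/1568 = 0.85714
p₀ = P(outcome | unexposed) = 558/1677 = 0.33274
Under exogeneity and monotonicity, PN = (p₁ − p₀) / p₁.
PN = (0.85714 − 0.33274) / 0.85714 = 0.52441 / 0.85714 ≈ 0.6118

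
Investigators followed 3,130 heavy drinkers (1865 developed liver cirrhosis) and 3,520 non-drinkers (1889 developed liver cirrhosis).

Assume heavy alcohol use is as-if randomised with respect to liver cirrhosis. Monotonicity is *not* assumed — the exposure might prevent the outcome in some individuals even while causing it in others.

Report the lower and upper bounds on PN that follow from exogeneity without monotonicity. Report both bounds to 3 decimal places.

0.099 ≤ PN ≤ 0.778

p₁ = P(outcome | exposed) = 1865/3130 = 0.59585
p₀ = P(outcome | unexposed) = 1889/3520 = 0.53665
Under exogeneity alone the bounds on PN are max{0,(p₁−p₀)/p₁} ≤ PN ≤ min{1,(1−p₀)/p₁}.
  lower = (p₁ − p₀)/p₁ = 0.059199 / 0.59585 ≈ 0.0994
  upper = min{1, (1 − p₀)/p₁} = 0.46335 / 0.59585 ≈ 0.7776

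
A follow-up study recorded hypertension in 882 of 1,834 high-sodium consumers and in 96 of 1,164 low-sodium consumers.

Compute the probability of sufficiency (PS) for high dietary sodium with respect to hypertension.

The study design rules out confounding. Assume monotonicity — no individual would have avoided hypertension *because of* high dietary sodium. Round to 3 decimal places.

PS ≈ 0.434

p₁ = P(outcome | exposed) = 882/1834 = 0.48092
p₀ = P(outcome | unexposed) = 96/1164 = 0.082474
Under exogeneity and monotonicity, PS = (p₁ − p₀) / (1 − p₀).
PS = (0.48092 − 0.082474) / (1 − 0.082474) = 0.39844 / 0.91753 ≈ 0.4343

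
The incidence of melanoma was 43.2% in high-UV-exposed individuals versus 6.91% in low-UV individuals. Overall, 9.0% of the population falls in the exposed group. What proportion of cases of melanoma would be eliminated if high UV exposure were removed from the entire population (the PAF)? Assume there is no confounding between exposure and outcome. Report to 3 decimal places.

PAF ≈ 0.321

p₁ = 0.432, p₀ = 0.0691.
Overall risk P(Y=1) = π·p₁ + (1−π)·p₀ = 0.09×0.432 + 0.91×0.0691 = 0.10176.
Under exogeneity, PAF = [P(Y=1) − p₀] / P(Y=1).
PAF = (0.10176 − 0.0691) / 0.10176 ≈ 0.3210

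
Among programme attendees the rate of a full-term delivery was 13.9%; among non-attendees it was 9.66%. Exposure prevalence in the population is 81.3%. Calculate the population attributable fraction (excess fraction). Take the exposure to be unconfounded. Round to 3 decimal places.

p₁ = 0.139, p₀ = 0.0966.
Overall risk P(Y=1) = π·p₁ + (1−π)·p₀ = 0.813×0.139 + 0.187×0.0966 = 0.13107.
Under exogeneity, PAF = [P(Y=1) − p₀] / P(Y=1).
PAF = (0.13107 − 0.0966) / 0.13107 ≈ 0.2630

PAF ≈ 0.263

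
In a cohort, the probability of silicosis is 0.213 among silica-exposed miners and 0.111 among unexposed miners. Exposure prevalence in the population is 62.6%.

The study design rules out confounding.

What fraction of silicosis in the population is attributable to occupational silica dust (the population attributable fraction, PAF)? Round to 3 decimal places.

PAF ≈ 0.365

Let p₁ = 0.213, p₀ = 0.111.
Overall risk P(Y=1) = π·p₁ + (1−π)·p₀ = 0.626×0.213 + 0.374×0.111 = 0.17485.
Under exogeneity, PAF = [P(Y=1) − p₀] / P(Y=1).
PAF = (0.17485 − 0.111) / 0.17485 ≈ 0.3652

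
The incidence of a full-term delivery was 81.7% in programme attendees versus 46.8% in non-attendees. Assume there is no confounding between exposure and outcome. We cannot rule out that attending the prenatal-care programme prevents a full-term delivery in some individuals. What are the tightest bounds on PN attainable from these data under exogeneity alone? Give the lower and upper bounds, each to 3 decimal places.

0.427 ≤ PN ≤ 0.651

p₁ = 0.817, p₀ = 0.468.
Under exogeneity alone the bounds on PN are max{0,(p₁−p₀)/p₁} ≤ PN ≤ min{1,(1−p₀)/p₁}.
  lower = (p₁ − p₀)/p₁ = 0.349 / 0.817 ≈ 0.4272
  upper = min{1, (1 − p₀)/p₁} = 0.532 / 0.817 ≈ 0.6512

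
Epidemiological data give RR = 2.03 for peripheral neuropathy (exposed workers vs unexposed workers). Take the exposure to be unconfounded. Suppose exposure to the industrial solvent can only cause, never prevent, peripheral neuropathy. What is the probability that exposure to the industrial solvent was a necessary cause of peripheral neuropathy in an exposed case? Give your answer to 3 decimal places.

Under exogeneity and monotonicity, PN = (RR − 1) / RR = 1 − 1/RR.
PN = (2.03 − 1) / 2.03 = 1.03 / 2.03 ≈ 0.5074

PN ≈ 0.507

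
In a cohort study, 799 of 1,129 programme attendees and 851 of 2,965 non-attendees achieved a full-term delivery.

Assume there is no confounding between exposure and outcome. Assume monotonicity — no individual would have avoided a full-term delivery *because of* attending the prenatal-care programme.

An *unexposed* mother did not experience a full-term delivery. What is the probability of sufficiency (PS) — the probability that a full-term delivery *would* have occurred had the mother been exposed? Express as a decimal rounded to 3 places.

p₁ = P(outcome | exposed) = 799/1129 = 0.70771
p₀ = P(outcome | unexposed) = 851/2965 = 0.28702
Under exogeneity and monotonicity, PS = (p₁ − p₀) / (1 − p₀).
PS = (0.70771 − 0.28702) / (1 − 0.28702) = 0.42069 / 0.71298 ≈ 0.5900

PS ≈ 0.590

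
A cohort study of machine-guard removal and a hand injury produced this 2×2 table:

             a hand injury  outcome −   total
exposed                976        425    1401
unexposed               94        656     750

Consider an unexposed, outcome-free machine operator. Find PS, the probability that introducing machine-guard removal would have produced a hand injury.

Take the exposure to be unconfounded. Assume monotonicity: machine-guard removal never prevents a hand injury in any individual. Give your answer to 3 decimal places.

p₁ = P(outcome | exposed) = 976/1401 = 0.69665
p₀ = P(outcome | unexposed) = 94/750 = 0.12533
Under exogeneity and monotonicity, PS = (p₁ − p₀)/(1 − p₀).
PS = (0.69665 − 0.12533) / 0.87467 ≈ 0.6532

PS ≈ 0.653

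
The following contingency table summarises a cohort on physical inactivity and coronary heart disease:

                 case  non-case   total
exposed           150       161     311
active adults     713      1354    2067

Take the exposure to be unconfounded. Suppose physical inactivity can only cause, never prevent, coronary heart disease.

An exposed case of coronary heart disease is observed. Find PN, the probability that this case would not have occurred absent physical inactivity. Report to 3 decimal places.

p₁ = P(outcome | exposed) = 150/311 = 0.48232
p₀ = P(outcome | unexposed) = 713/2067 = 0.34494
Under exogeneity and monotonicity, PN = (p₁ − p₀) / p₁.
PN = (0.48232 − 0.34494) / 0.48232 = 0.13737 / 0.48232 ≈ 0.2848

PN ≈ 0.285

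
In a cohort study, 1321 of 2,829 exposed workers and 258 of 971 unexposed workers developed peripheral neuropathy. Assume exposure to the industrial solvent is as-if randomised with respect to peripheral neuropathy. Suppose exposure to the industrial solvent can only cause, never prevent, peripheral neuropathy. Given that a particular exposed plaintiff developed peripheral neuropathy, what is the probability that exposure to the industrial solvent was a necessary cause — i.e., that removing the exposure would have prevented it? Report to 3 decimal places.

PN ≈ 0.431

p₁ = P(outcome | exposed) = 1321/2829 = 0.46695
p₀ = P(outcome | unexposed) = 258/971 = 0.26571
Under exogeneity and monotonicity, PN = (p₁ − p₀) / p₁.
PN = (0.46695 − 0.26571) / 0.46695 = 0.20124 / 0.46695 ≈ 0.4310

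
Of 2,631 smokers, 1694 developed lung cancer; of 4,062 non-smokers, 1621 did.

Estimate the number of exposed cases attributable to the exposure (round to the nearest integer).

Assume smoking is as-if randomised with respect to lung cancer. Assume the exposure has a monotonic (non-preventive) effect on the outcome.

about 644 cases

p₁ = P(outcome | exposed) = 1694/2631 = 0.64386
p₀ = P(outcome | unexposed) = 1621/4062 = 0.39906
PN = (p₁ − p₀)/p₁ = (0.64386 − 0.39906) / 0.64386 ≈ 0.38020.
Attributable cases ≈ PN × (exposed cases) = 0.38020 × 1694 ≈ 644.06.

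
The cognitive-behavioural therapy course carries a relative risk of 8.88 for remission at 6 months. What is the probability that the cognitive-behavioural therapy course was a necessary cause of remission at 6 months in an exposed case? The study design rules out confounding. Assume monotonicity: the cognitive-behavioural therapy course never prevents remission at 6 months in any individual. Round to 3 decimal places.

Under exogeneity and monotonicity, PN = (RR − 1) / RR = 1 − 1/RR.
PN = (8.88 − 1) / 8.88 = 7.88 / 8.88 ≈ 0.8874

PN ≈ 0.887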